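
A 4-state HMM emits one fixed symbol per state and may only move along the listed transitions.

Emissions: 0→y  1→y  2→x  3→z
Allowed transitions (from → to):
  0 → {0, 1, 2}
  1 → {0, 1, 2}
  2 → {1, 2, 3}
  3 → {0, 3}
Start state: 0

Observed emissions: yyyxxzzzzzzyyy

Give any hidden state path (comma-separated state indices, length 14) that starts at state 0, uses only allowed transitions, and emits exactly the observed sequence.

0,1,1,2,2,3,3,3,3,3,3,0,1,1

  pos 0: y in {0,1}, choose 0; start
  pos 1: y in {0,1}, choose 1; 0->1 ok
  pos 2: y in {0,1}, choose 1; 1->1 ok
  pos 3: x in {2}, choose 2; 1->2 ok
  pos 4: x in {2}, choose 2; 2->2 ok
  pos 5: z in {3}, choose 3; 2->3 ok
  pos 6: z in {3}, choose 3; 3->3 ok
  pos 7: z in {3}, choose 3; 3->3 ok
  pos 8: z in {3}, choose 3; 3->3 ok
  pos 9: z in {3}, choose 3; 3->3 ok
  pos 10: z in {3}, choose 3; 3->3 ok
  pos 11: y in {0,1}, choose 0; 3->0 ok
  pos 12: y in {0,1}, choose 1; 0->1 ok
  pos 13: y in {0,1}, choose 1; 1->1 ok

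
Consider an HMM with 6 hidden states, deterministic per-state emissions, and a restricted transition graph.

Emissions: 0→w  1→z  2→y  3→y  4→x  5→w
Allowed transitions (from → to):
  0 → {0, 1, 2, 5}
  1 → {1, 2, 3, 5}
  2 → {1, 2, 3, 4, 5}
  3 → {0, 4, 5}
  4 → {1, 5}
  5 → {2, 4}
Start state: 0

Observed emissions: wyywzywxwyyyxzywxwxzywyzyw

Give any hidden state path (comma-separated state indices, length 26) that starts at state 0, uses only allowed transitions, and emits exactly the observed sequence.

  [0] w  {0,5}  => 0  start
  [1] y  {2,3}  => 2  0->2 ok
  [2] y  {2,3}  => 3  2->3 ok
  [3] w  {0,5}  => 0  3->0 ok
  [4] z  {1}  => 1  0->1 ok
  [5] y  {2,3}  => 3  1->3 ok
  [6] w  {0,5}  => 5  3->5 ok
  [7] x  {4}  => 4  5->4 ok
  [8] w  {0,5}  => 5  4->5 ok
  [9] y  {2,3}  => 2  5->2 ok
  [10] y  {2,3}  => 2  2->2 ok
  [11] y  {2,3}  => 3  2->3 ok
  [12] x  {4}  => 4  3->4 ok
  [13] z  {1}  => 1  4->1 ok
  [14] y  {2,3}  => 3  1->3 ok
  [15] w  {0,5}  => 5  3->5 ok
  [16] x  {4}  => 4  5->4 ok
  [17] w  {0,5}  => 5  4->5 ok
  [18] x  {4}  => 4  5->4 ok
  [19] z  {1}  => 1  4->1 ok
  [20] y  {2,3}  => 3  1->3 ok
  [21] w  {0,5}  => 5  3->5 ok
  [22] y  {2,3}  => 2  5->2 ok
  [23] z  {1}  => 1  2->1 ok
  [24] y  {2,3}  => 2  1->2 ok
  [25] w  {0,5}  => 5  2->5 ok

0,2,3,0,1,3,5,4,5,2,2,3,4,1,3,5,4,5,4,1,3,5,2,1,2,5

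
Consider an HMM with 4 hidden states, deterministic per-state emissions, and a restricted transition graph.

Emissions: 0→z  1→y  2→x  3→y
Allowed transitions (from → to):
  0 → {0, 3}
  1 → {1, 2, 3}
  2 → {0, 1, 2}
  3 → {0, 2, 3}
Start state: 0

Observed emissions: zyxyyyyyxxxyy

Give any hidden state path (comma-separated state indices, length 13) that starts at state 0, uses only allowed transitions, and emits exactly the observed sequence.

  pos 0: z in {0}, choose 0; start
  pos 1: y in {1,3}, choose 3; 0->3 ok
  pos 2: x in {2}, choose 2; 3->2 ok
  pos 3: y in {1,3}, choose 1; 2->1 ok
  pos 4: y in {1,3}, choose 1; 1->1 ok
  pos 5: y in {1,3}, choose 1; 1->1 ok
  pos 6: y in {1,3}, choose 1; 1->1 ok
  pos 7: y in {1,3}, choose 3; 1->3 ok
  pos 8: x in {2}, choose 2; 3->2 ok
  pos 9: x in {2}, choose 2; 2->2 ok
  pos 10: x in {2}, choose 2; 2->2 ok
  pos 11: y in {1,3}, choose 1; 2->1 ok
  pos 12: y in {1,3}, choose 1; 1->1 ok

0,3,2,1,1,1,1,3,2,2,2,1,1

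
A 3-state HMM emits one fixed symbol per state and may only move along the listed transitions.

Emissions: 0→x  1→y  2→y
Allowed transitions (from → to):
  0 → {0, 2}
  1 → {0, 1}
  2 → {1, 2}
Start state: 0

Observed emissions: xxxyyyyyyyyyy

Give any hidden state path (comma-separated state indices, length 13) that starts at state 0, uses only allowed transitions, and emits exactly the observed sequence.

  t0 'x' -> {0}, take 0 (start)
  t1 'x' -> {0}, take 0 (0->0 ok)
  t2 'x' -> {0}, take 0 (0->0 ok)
  t3 'y' -> {1,2}, take 2 (0->2 ok)
  t4 'y' -> {1,2}, take 2 (2->2 ok)
  t5 'y' -> {1,2}, take 2 (2->2 ok)
  t6 'y' -> {1,2}, take 2 (2->2 ok)
  t7 'y' -> {1,2}, take 2 (2->2 ok)
  t8 'y' -> {1,2}, take 2 (2->2 ok)
  t9 'y' -> {1,2}, take 1 (2->1 ok)
  t10 'y' -> {1,2}, take 1 (1->1 ok)
  t11 'y' -> {1,2}, take 1 (1->1 ok)
  t12 'y' -> {1,2}, take 1 (1->1 ok)

0,0,0,2,2,2,2,2,2,1,1,1,1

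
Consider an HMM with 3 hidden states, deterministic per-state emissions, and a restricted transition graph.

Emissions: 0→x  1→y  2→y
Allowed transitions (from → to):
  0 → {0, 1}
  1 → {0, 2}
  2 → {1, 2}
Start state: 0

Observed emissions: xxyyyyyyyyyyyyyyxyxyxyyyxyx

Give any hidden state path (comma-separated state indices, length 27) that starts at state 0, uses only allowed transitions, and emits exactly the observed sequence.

0,0,1,2,1,2,2,1,2,2,2,2,1,2,2,1,0,1,0,1,0,1,2,1,0,1,0

  pos 0: x in {0}, choose 0; start
  pos 1: x in {0}, choose 0; 0->0 ok
  pos 2: y in {1,2}, choose 1; 0->1 ok
  pos 3: y in {1,2}, choose 2; 1->2 ok
  pos 4: y in {1,2}, choose 1; 2->1 ok
  pos 5: y in {1,2}, choose 2; 1->2 ok
  pos 6: y in {1,2}, choose 2; 2->2 ok
  pos 7: y in {1,2}, choose 1; 2->1 ok
  pos 8: y in {1,2}, choose 2; 1->2 ok
  pos 9: y in {1,2}, choose 2; 2->2 ok
  pos 10: y in {1,2}, choose 2; 2->2 ok
  pos 11: y in {1,2}, choose 2; 2->2 ok
  pos 12: y in {1,2}, choose 1; 2->1 ok
  pos 13: y in {1,2}, choose 2; 1->2 ok
  pos 14: y in {1,2}, choose 2; 2->2 ok
  pos 15: y in {1,2}, choose 1; 2->1 ok
  pos 16: x in {0}, choose 0; 1->0 ok
  pos 17: y in {1,2}, choose 1; 0->1 ok
  pos 18: x in {0}, choose 0; 1->0 ok
  pos 19: y in {1,2}, choose 1; 0->1 ok
  pos 20: x in {0}, choose 0; 1->0 ok
  pos 21: y in {1,2}, choose 1; 0->1 ok
  pos 22: y in {1,2}, choose 2; 1->2 ok
  pos 23: y in {1,2}, choose 1; 2->1 ok
  pos 24: x in {0}, choose 0; 1->0 ok
  pos 25: y in {1,2}, choose 1; 0->1 ok
  pos 26: x in {0}, choose 0; 1->0 ok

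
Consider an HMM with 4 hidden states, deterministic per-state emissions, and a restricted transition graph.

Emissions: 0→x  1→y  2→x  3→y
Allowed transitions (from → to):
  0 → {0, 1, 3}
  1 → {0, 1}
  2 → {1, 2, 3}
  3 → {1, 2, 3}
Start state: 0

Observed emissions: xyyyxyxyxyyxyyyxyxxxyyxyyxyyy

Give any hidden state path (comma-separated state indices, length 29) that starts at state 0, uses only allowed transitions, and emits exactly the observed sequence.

0,3,3,3,2,1,0,1,0,3,1,0,1,1,1,0,1,0,0,0,1,1,0,3,1,0,3,1,1

  pos 0: x in {0,2}, choose 0; start
  pos 1: y in {1,3}, choose 3; 0->3 ok
  pos 2: y in {1,3}, choose 3; 3->3 ok
  pos 3: y in {1,3}, choose 3; 3->3 ok
  pos 4: x in {0,2}, choose 2; 3->2 ok
  pos 5: y in {1,3}, choose 1; 2->1 ok
  pos 6: x in {0,2}, choose 0; 1->0 ok
  pos 7: y in {1,3}, choose 1; 0->1 ok
  pos 8: x in {0,2}, choose 0; 1->0 ok
  pos 9: y in {1,3}, choose 3; 0->3 ok
  pos 10: y in {1,3}, choose 1; 3->1 ok
  pos 11: x in {0,2}, choose 0; 1->0 ok
  pos 12: y in {1,3}, choose 1; 0->1 ok
  pos 13: y in {1,3}, choose 1; 1->1 ok
  pos 14: y in {1,3}, choose 1; 1->1 ok
  pos 15: x in {0,2}, choose 0; 1->0 ok
  pos 16: y in {1,3}, choose 1; 0->1 ok
  pos 17: x in {0,2}, choose 0; 1->0 ok
  pos 18: x in {0,2}, choose 0; 0->0 ok
  pos 19: x in {0,2}, choose 0; 0->0 ok
  pos 20: y in {1,3}, choose 1; 0->1 ok
  pos 21: y in {1,3}, choose 1; 1->1 ok
  pos 22: x in {0,2}, choose 0; 1->0 ok
  pos 23: y in {1,3}, choose 3; 0->3 ok
  pos 24: y in {1,3}, choose 1; 3->1 ok
  pos 25: x in {0,2}, choose 0; 1->0 ok
  pos 26: y in {1,3}, choose 3; 0->3 ok
  pos 27: y in {1,3}, choose 1; 3->1 ok
  pos 28: y in {1,3}, choose 1; 1->1 ok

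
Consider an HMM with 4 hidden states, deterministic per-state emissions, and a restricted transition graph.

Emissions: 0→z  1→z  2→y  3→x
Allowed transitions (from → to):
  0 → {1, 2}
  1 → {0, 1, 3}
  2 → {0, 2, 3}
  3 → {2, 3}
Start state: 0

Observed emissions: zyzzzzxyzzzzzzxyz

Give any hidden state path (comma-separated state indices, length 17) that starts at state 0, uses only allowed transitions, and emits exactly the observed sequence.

0,2,0,1,1,1,3,2,0,1,0,1,1,1,3,2,0

  pos 0: z in {0,1}, choose 0; start
  pos 1: y in {2}, choose 2; 0->2 ok
  pos 2: z in {0,1}, choose 0; 2->0 ok
  pos 3: z in {0,1}, choose 1; 0->1 ok
  pos 4: z in {0,1}, choose 1; 1->1 ok
  pos 5: z in {0,1}, choose 1; 1->1 ok
  pos 6: x in {3}, choose 3; 1->3 ok
  pos 7: y in {2}, choose 2; 3->2 ok
  pos 8: z in {0,1}, choose 0; 2->0 ok
  pos 9: z in {0,1}, choose 1; 0->1 ok
  pos 10: z in {0,1}, choose 0; 1->0 ok
  pos 11: z in {0,1}, choose 1; 0->1 ok
  pos 12: z in {0,1}, choose 1; 1->1 ok
  pos 13: z in {0,1}, choose 1; 1->1 ok
  pos 14: x in {3}, choose 3; 1->3 ok
  pos 15: y in {2}, choose 2; 3->2 ok
  pos 16: z in {0,1}, choose 0; 2->0 ok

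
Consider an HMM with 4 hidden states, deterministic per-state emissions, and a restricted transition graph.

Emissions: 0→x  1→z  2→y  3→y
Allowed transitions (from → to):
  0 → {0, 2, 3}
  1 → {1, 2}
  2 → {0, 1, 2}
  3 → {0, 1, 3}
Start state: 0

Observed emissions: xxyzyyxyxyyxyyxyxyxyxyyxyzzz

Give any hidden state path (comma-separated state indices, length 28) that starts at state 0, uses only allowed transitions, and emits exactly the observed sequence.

  t0 'x' -> {0}, take 0 (start)
  t1 'x' -> {0}, take 0 (0->0 ok)
  t2 'y' -> {2,3}, take 3 (0->3 ok)
  t3 'z' -> {1}, take 1 (3->1 ok)
  t4 'y' -> {2,3}, take 2 (1->2 ok)
  t5 'y' -> {2,3}, take 2 (2->2 ok)
  t6 'x' -> {0}, take 0 (2->0 ok)
  t7 'y' -> {2,3}, take 2 (0->2 ok)
  t8 'x' -> {0}, take 0 (2->0 ok)
  t9 'y' -> {2,3}, take 3 (0->3 ok)
  t10 'y' -> {2,3}, take 3 (3->3 ok)
  t11 'x' -> {0}, take 0 (3->0 ok)
  t12 'y' -> {2,3}, take 3 (0->3 ok)
  t13 'y' -> {2,3}, take 3 (3->3 ok)
  t14 'x' -> {0}, take 0 (3->0 ok)
  t15 'y' -> {2,3}, take 2 (0->2 ok)
  t16 'x' -> {0}, take 0 (2->0 ok)
  t17 'y' -> {2,3}, take 3 (0->3 ok)
  t18 'x' -> {0}, take 0 (3->0 ok)
  t19 'y' -> {2,3}, take 2 (0->2 ok)
  t20 'x' -> {0}, take 0 (2->0 ok)
  t21 'y' -> {2,3}, take 3 (0->3 ok)
  t22 'y' -> {2,3}, take 3 (3->3 ok)
  t23 'x' -> {0}, take 0 (3->0 ok)
  t24 'y' -> {2,3}, take 2 (0->2 ok)
  t25 'z' -> {1}, take 1 (2->1 ok)
  t26 'z' -> {1}, take 1 (1->1 ok)
  t27 'z' -> {1}, take 1 (1->1 ok)

0,0,3,1,2,2,0,2,0,3,3,0,3,3,0,2,0,3,0,2,0,3,3,0,2,1,1,1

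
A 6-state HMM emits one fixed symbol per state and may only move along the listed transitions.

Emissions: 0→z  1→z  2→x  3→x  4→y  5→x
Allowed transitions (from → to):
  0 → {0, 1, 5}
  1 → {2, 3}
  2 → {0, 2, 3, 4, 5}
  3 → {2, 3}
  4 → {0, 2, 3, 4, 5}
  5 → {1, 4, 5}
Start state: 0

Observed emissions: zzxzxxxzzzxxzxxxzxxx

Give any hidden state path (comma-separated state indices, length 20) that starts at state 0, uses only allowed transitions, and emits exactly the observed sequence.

0,0,5,1,3,3,2,0,0,0,5,5,1,2,5,5,1,3,2,2

  t0 'z' -> {0,1}, take 0 (start)
  t1 'z' -> {0,1}, take 0 (0->0 ok)
  t2 'x' -> {2,3,5}, take 5 (0->5 ok)
  t3 'z' -> {0,1}, take 1 (5->1 ok)
  t4 'x' -> {2,3,5}, take 3 (1->3 ok)
  t5 'x' -> {2,3,5}, take 3 (3->3 ok)
  t6 'x' -> {2,3,5}, take 2 (3->2 ok)
  t7 'z' -> {0,1}, take 0 (2->0 ok)
  t8 'z' -> {0,1}, take 0 (0->0 ok)
  t9 'z' -> {0,1}, take 0 (0->0 ok)
  t10 'x' -> {2,3,5}, take 5 (0->5 ok)
  t11 'x' -> {2,3,5}, take 5 (5->5 ok)
  t12 'z' -> {0,1}, take 1 (5->1 ok)
  t13 'x' -> {2,3,5}, take 2 (1->2 ok)
  t14 'x' -> {2,3,5}, take 5 (2->5 ok)
  t15 'x' -> {2,3,5}, take 5 (5->5 ok)
  t16 'z' -> {0,1}, take 1 (5->1 ok)
  t17 'x' -> {2,3,5}, take 3 (1->3 ok)
  t18 'x' -> {2,3,5}, take 2 (3->2 ok)
  t19 'x' -> {2,3,5}, take 2 (2->2 ok)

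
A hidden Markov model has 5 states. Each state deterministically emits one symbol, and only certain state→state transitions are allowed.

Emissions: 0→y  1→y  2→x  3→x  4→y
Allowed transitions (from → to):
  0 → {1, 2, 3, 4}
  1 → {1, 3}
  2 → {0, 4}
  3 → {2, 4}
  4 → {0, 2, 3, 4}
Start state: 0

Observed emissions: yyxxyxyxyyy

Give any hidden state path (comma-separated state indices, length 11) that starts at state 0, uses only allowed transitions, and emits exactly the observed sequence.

  [0] y  {0,1,4}  => 0  start
  [1] y  {0,1,4}  => 4  0->4 ok
  [2] x  {2,3}  => 3  4->3 ok
  [3] x  {2,3}  => 2  3->2 ok
  [4] y  {0,1,4}  => 4  2->4 ok
  [5] x  {2,3}  => 2  4->2 ok
  [6] y  {0,1,4}  => 4  2->4 ok
  [7] x  {2,3}  => 2  4->2 ok
  [8] y  {0,1,4}  => 0  2->0 ok
  [9] y  {0,1,4}  => 1  0->1 ok
  [10] y  {0,1,4}  => 1  1->1 ok

0,4,3,2,4,2,4,2,0,1,1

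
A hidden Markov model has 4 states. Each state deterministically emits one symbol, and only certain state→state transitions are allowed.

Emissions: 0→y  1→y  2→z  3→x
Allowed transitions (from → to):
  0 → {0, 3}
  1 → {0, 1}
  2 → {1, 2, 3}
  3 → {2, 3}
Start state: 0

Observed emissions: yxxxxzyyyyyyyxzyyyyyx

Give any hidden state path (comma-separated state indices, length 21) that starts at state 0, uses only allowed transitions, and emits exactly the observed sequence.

  0: obs=y cand={0,1} pick 0 [start]
  1: obs=x cand={3} pick 3 [0->3 ok]
  2: obs=x cand={3} pick 3 [3->3 ok]
  3: obs=x cand={3} pick 3 [3->3 ok]
  4: obs=x cand={3} pick 3 [3->3 ok]
  5: obs=z cand={2} pick 2 [3->2 ok]
  6: obs=y cand={0,1} pick 1 [2->1 ok]
  7: obs=y cand={0,1} pick 1 [1->1 ok]
  8: obs=y cand={0,1} pick 1 [1->1 ok]
  9: obs=y cand={0,1} pick 1 [1->1 ok]
  10: obs=y cand={0,1} pick 0 [1->0 ok]
  11: obs=y cand={0,1} pick 0 [0->0 ok]
  12: obs=y cand={0,1} pick 0 [0->0 ok]
  13: obs=x cand={3} pick 3 [0->3 ok]
  14: obs=z cand={2} pick 2 [3->2 ok]
  15: obs=y cand={0,1} pick 1 [2->1 ok]
  16: obs=y cand={0,1} pick 1 [1->1 ok]
  17: obs=y cand={0,1} pick 1 [1->1 ok]
  18: obs=y cand={0,1} pick 0 [1->0 ok]
  19: obs=y cand={0,1} pick 0 [0->0 ok]
  20: obs=x cand={3} pick 3 [0->3 ok]

0,3,3,3,3,2,1,1,1,1,0,0,0,3,2,1,1,1,0,0,3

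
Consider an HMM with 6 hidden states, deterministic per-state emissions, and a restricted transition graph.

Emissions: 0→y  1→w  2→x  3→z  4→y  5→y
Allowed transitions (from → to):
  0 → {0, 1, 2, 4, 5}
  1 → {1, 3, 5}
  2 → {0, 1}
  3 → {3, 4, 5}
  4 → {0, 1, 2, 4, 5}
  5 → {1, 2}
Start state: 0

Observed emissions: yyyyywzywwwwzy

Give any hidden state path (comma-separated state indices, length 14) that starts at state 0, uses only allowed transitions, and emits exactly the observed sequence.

  pos 0: y in {0,4,5}, choose 0; start
  pos 1: y in {0,4,5}, choose 4; 0->4 ok
  pos 2: y in {0,4,5}, choose 4; 4->4 ok
  pos 3: y in {0,4,5}, choose 4; 4->4 ok
  pos 4: y in {0,4,5}, choose 5; 4->5 ok
  pos 5: w in {1}, choose 1; 5->1 ok
  pos 6: z in {3}, choose 3; 1->3 ok
  pos 7: y in {0,4,5}, choose 4; 3->4 ok
  pos 8: w in {1}, choose 1; 4->1 ok
  pos 9: w in {1}, choose 1; 1->1 ok
  pos 10: w in {1}, choose 1; 1->1 ok
  pos 11: w in {1}, choose 1; 1->1 ok
  pos 12: z in {3}, choose 3; 1->3 ok
  pos 13: y in {0,4,5}, choose 4; 3->4 ok

0,4,4,4,5,1,3,4,1,1,1,1,3,4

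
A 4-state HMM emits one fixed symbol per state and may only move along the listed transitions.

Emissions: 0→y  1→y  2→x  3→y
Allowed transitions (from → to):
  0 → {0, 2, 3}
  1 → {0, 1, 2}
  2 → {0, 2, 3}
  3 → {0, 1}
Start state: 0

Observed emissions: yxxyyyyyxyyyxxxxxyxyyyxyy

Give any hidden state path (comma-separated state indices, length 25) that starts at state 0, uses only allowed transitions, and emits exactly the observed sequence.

0,2,2,0,0,3,0,0,2,0,3,1,2,2,2,2,2,0,2,0,3,1,2,0,3

  t0 'y' -> {0,1,3}, take 0 (start)
  t1 'x' -> {2}, take 2 (0->2 ok)
  t2 'x' -> {2}, take 2 (2->2 ok)
  t3 'y' -> {0,1,3}, take 0 (2->0 ok)
  t4 'y' -> {0,1,3}, take 0 (0->0 ok)
  t5 'y' -> {0,1,3}, take 3 (0->3 ok)
  t6 'y' -> {0,1,3}, take 0 (3->0 ok)
  t7 'y' -> {0,1,3}, take 0 (0->0 ok)
  t8 'x' -> {2}, take 2 (0->2 ok)
  t9 'y' -> {0,1,3}, take 0 (2->0 ok)
  t10 'y' -> {0,1,3}, take 3 (0->3 ok)
  t11 'y' -> {0,1,3}, take 1 (3->1 ok)
  t12 'x' -> {2}, take 2 (1->2 ok)
  t13 'x' -> {2}, take 2 (2->2 ok)
  t14 'x' -> {2}, take 2 (2->2 ok)
  t15 'x' -> {2}, take 2 (2->2 ok)
  t16 'x' -> {2}, take 2 (2->2 ok)
  t17 'y' -> {0,1,3}, take 0 (2->0 ok)
  t18 'x' -> {2}, take 2 (0->2 ok)
  t19 'y' -> {0,1,3}, take 0 (2->0 ok)
  t20 'y' -> {0,1,3}, take 3 (0->3 ok)
  t21 'y' -> {0,1,3}, take 1 (3->1 ok)
  t22 'x' -> {2}, take 2 (1->2 ok)
  t23 'y' -> {0,1,3}, take 0 (2->0 ok)
  t24 'y' -> {0,1,3}, take 3 (0->3 ok)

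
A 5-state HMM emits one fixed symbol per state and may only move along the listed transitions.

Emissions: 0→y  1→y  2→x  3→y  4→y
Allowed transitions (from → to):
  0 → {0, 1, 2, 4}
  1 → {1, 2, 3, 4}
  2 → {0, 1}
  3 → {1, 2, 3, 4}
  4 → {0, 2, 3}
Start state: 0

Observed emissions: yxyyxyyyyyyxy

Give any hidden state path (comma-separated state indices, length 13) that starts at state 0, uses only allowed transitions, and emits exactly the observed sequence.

  0: obs=y cand={0,1,3,4} pick 0 [start]
  1: obs=x cand={2} pick 2 [0->2 ok]
  2: obs=y cand={0,1,3,4} pick 0 [2->0 ok]
  3: obs=y cand={0,1,3,4} pick 1 [0->1 ok]
  4: obs=x cand={2} pick 2 [1->2 ok]
  5: obs=y cand={0,1,3,4} pick 1 [2->1 ok]
  6: obs=y cand={0,1,3,4} pick 4 [1->4 ok]
  7: obs=y cand={0,1,3,4} pick 3 [4->3 ok]
  8: obs=y cand={0,1,3,4} pick 4 [3->4 ok]
  9: obs=y cand={0,1,3,4} pick 0 [4->0 ok]
  10: obs=y cand={0,1,3,4} pick 0 [0->0 ok]
  11: obs=x cand={2} pick 2 [0->2 ok]
  12: obs=y cand={0,1,3,4} pick 1 [2->1 ok]

0,2,0,1,2,1,4,3,4,0,0,2,1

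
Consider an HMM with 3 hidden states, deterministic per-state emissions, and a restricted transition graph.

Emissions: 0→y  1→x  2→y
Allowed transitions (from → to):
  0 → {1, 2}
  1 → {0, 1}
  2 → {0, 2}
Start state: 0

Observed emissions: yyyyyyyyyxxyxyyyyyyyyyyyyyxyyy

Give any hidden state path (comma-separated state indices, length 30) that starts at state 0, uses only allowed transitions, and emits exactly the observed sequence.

0,2,0,2,0,2,0,2,0,1,1,0,1,0,2,0,2,2,2,0,2,2,2,0,2,0,1,0,2,0

  pos 0: y in {0,2}, choose 0; start
  pos 1: y in {0,2}, choose 2; 0->2 ok
  pos 2: y in {0,2}, choose 0; 2->0 ok
  pos 3: y in {0,2}, choose 2; 0->2 ok
  pos 4: y in {0,2}, choose 0; 2->0 ok
  pos 5: y in {0,2}, choose 2; 0->2 ok
  pos 6: y in {0,2}, choose 0; 2->0 ok
  pos 7: y in {0,2}, choose 2; 0->2 ok
  pos 8: y in {0,2}, choose 0; 2->0 ok
  pos 9: x in {1}, choose 1; 0->1 ok
  pos 10: x in {1}, choose 1; 1->1 ok
  pos 11: y in {0,2}, choose 0; 1->0 ok
  pos 12: x in {1}, choose 1; 0->1 ok
  pos 13: y in {0,2}, choose 0; 1->0 ok
  pos 14: y in {0,2}, choose 2; 0->2 ok
  pos 15: y in {0,2}, choose 0; 2->0 ok
  pos 16: y in {0,2}, choose 2; 0->2 ok
  pos 17: y in {0,2}, choose 2; 2->2 ok
  pos 18: y in {0,2}, choose 2; 2->2 ok
  pos 19: y in {0,2}, choose 0; 2->0 ok
  pos 20: y in {0,2}, choose 2; 0->2 ok
  pos 21: y in {0,2}, choose 2; 2->2 ok
  pos 22: y in {0,2}, choose 2; 2->2 ok
  pos 23: y in {0,2}, choose 0; 2->0 ok
  pos 24: y in {0,2}, choose 2; 0->2 ok
  pos 25: y in {0,2}, choose 0; 2->0 ok
  pos 26: x in {1}, choose 1; 0->1 ok
  pos 27: y in {0,2}, choose 0; 1->0 ok
  pos 28: y in {0,2}, choose 2; 0->2 ok
  pos 29: y in {0,2}, choose 0; 2->0 ok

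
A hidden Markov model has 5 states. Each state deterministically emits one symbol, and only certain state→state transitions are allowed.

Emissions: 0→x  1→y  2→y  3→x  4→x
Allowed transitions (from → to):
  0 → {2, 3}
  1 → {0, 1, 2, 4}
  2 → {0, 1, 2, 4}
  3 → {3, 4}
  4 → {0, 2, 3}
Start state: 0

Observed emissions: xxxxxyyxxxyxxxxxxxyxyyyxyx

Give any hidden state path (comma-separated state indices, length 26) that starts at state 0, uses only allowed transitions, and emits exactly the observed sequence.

  pos 0: x in {0,3,4}, choose 0; start
  pos 1: x in {0,3,4}, choose 3; 0->3 ok
  pos 2: x in {0,3,4}, choose 3; 3->3 ok
  pos 3: x in {0,3,4}, choose 4; 3->4 ok
  pos 4: x in {0,3,4}, choose 0; 4->0 ok
  pos 5: y in {1,2}, choose 2; 0->2 ok
  pos 6: y in {1,2}, choose 2; 2->2 ok
  pos 7: x in {0,3,4}, choose 0; 2->0 ok
  pos 8: x in {0,3,4}, choose 3; 0->3 ok
  pos 9: x in {0,3,4}, choose 4; 3->4 ok
  pos 10: y in {1,2}, choose 2; 4->2 ok
  pos 11: x in {0,3,4}, choose 0; 2->0 ok
  pos 12: x in {0,3,4}, choose 3; 0->3 ok
  pos 13: x in {0,3,4}, choose 3; 3->3 ok
  pos 14: x in {0,3,4}, choose 3; 3->3 ok
  pos 15: x in {0,3,4}, choose 3; 3->3 ok
  pos 16: x in {0,3,4}, choose 3; 3->3 ok
  pos 17: x in {0,3,4}, choose 4; 3->4 ok
  pos 18: y in {1,2}, choose 2; 4->2 ok
  pos 19: x in {0,3,4}, choose 0; 2->0 ok
  pos 20: y in {1,2}, choose 2; 0->2 ok
  pos 21: y in {1,2}, choose 1; 2->1 ok
  pos 22: y in {1,2}, choose 1; 1->1 ok
  pos 23: x in {0,3,4}, choose 0; 1->0 ok
  pos 24: y in {1,2}, choose 2; 0->2 ok
  pos 25: x in {0,3,4}, choose 0; 2->0 ok

0,3,3,4,0,2,2,0,3,4,2,0,3,3,3,3,3,4,2,0,2,1,1,0,2,0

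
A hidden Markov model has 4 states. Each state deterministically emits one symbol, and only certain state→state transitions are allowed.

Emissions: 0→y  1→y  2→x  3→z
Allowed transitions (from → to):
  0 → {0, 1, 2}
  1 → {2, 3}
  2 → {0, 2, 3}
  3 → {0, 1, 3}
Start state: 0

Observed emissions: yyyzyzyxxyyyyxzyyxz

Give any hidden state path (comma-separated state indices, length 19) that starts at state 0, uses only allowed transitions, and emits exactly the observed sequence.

  0: obs=y cand={0,1} pick 0 [start]
  1: obs=y cand={0,1} pick 0 [0->0 ok]
  2: obs=y cand={0,1} pick 1 [0->1 ok]
  3: obs=z cand={3} pick 3 [1->3 ok]
  4: obs=y cand={0,1} pick 1 [3->1 ok]
  5: obs=z cand={3} pick 3 [1->3 ok]
  6: obs=y cand={0,1} pick 1 [3->1 ok]
  7: obs=x cand={2} pick 2 [1->2 ok]
  8: obs=x cand={2} pick 2 [2->2 ok]
  9: obs=y cand={0,1} pick 0 [2->0 ok]
  10: obs=y cand={0,1} pick 0 [0->0 ok]
  11: obs=y cand={0,1} pick 0 [0->0 ok]
  12: obs=y cand={0,1} pick 0 [0->0 ok]
  13: obs=x cand={2} pick 2 [0->2 ok]
  14: obs=z cand={3} pick 3 [2->3 ok]
  15: obs=y cand={0,1} pick 0 [3->0 ok]
  16: obs=y cand={0,1} pick 1 [0->1 ok]
  17: obs=x cand={2} pick 2 [1->2 ok]
  18: obs=z cand={3} pick 3 [2->3 ok]

0,0,1,3,1,3,1,2,2,0,0,0,0,2,3,0,1,2,3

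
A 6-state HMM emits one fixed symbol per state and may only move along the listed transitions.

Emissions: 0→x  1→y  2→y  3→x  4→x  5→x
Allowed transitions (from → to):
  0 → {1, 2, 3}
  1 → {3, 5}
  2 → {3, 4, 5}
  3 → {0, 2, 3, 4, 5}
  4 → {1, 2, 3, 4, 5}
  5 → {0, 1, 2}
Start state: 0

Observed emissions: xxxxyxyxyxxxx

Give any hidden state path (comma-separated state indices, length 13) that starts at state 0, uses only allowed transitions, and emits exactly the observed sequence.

  pos 0: x in {0,3,4,5}, choose 0; start
  pos 1: x in {0,3,4,5}, choose 3; 0->3 ok
  pos 2: x in {0,3,4,5}, choose 0; 3->0 ok
  pos 3: x in {0,3,4,5}, choose 3; 0->3 ok
  pos 4: y in {1,2}, choose 2; 3->2 ok
  pos 5: x in {0,3,4,5}, choose 3; 2->3 ok
  pos 6: y in {1,2}, choose 2; 3->2 ok
  pos 7: x in {0,3,4,5}, choose 5; 2->5 ok
  pos 8: y in {1,2}, choose 1; 5->1 ok
  pos 9: x in {0,3,4,5}, choose 3; 1->3 ok
  pos 10: x in {0,3,4,5}, choose 0; 3->0 ok
  pos 11: x in {0,3,4,5}, choose 3; 0->3 ok
  pos 12: x in {0,3,4,5}, choose 3; 3->3 ok

0,3,0,3,2,3,2,5,1,3,0,3,3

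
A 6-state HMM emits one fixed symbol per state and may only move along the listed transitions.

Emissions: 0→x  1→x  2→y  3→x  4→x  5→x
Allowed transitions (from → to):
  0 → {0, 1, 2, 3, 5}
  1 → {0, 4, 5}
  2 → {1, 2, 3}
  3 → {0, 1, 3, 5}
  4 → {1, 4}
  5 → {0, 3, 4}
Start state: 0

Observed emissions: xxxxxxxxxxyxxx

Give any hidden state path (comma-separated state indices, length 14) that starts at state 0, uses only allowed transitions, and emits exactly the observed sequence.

  t0 'x' -> {0,1,3,4,5}, take 0 (start)
  t1 'x' -> {0,1,3,4,5}, take 1 (0->1 ok)
  t2 'x' -> {0,1,3,4,5}, take 4 (1->4 ok)
  t3 'x' -> {0,1,3,4,5}, take 4 (4->4 ok)
  t4 'x' -> {0,1,3,4,5}, take 4 (4->4 ok)
  t5 'x' -> {0,1,3,4,5}, take 1 (4->1 ok)
  t6 'x' -> {0,1,3,4,5}, take 5 (1->5 ok)
  t7 'x' -> {0,1,3,4,5}, take 0 (5->0 ok)
  t8 'x' -> {0,1,3,4,5}, take 5 (0->5 ok)
  t9 'x' -> {0,1,3,4,5}, take 0 (5->0 ok)
  t10 'y' -> {2}, take 2 (0->2 ok)
  t11 'x' -> {0,1,3,4,5}, take 1 (2->1 ok)
  t12 'x' -> {0,1,3,4,5}, take 0 (1->0 ok)
  t13 'x' -> {0,1,3,4,5}, take 3 (0->3 ok)

0,1,4,4,4,1,5,0,5,0,2,1,0,3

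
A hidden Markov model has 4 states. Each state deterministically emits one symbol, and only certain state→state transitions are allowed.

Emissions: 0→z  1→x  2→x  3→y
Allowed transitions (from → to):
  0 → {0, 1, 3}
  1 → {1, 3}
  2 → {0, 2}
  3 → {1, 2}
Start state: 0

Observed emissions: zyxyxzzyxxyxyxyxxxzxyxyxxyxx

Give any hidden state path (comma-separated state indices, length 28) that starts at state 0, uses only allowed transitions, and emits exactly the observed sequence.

0,3,1,3,2,0,0,3,1,1,3,1,3,1,3,2,2,2,0,1,3,1,3,1,1,3,1,1

  t0 'z' -> {0}, take 0 (start)
  t1 'y' -> {3}, take 3 (0->3 ok)
  t2 'x' -> {1,2}, take 1 (3->1 ok)
  t3 'y' -> {3}, take 3 (1->3 ok)
  t4 'x' -> {1,2}, take 2 (3->2 ok)
  t5 'z' -> {0}, take 0 (2->0 ok)
  t6 'z' -> {0}, take 0 (0->0 ok)
  t7 'y' -> {3}, take 3 (0->3 ok)
  t8 'x' -> {1,2}, take 1 (3->1 ok)
  t9 'x' -> {1,2}, take 1 (1->1 ok)
  t10 'y' -> {3}, take 3 (1->3 ok)
  t11 'x' -> {1,2}, take 1 (3->1 ok)
  t12 'y' -> {3}, take 3 (1->3 ok)
  t13 'x' -> {1,2}, take 1 (3->1 ok)
  t14 'y' -> {3}, take 3 (1->3 ok)
  t15 'x' -> {1,2}, take 2 (3->2 ok)
  t16 'x' -> {1,2}, take 2 (2->2 ok)
  t17 'x' -> {1,2}, take 2 (2->2 ok)
  t18 'z' -> {0}, take 0 (2->0 ok)
  t19 'x' -> {1,2}, take 1 (0->1 ok)
  t20 'y' -> {3}, take 3 (1->3 ok)
  t21 'x' -> {1,2}, take 1 (3->1 ok)
  t22 'y' -> {3}, take 3 (1->3 ok)
  t23 'x' -> {1,2}, take 1 (3->1 ok)
  t24 'x' -> {1,2}, take 1 (1->1 ok)
  t25 'y' -> {3}, take 3 (1->3 ok)
  t26 'x' -> {1,2}, take 1 (3->1 ok)
  t27 'x' -> {1,2}, take 1 (1->1 ok)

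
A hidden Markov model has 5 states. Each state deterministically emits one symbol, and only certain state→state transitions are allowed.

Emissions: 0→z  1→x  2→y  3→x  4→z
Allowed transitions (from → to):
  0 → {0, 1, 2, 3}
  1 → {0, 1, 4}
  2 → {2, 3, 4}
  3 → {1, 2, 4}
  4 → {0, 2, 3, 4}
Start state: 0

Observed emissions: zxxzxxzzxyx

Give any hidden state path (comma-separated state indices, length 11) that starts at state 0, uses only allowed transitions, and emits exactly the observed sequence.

0,3,1,0,3,1,0,0,3,2,3

  pos 0: z in {0,4}, choose 0; start
  pos 1: x in {1,3}, choose 3; 0->3 ok
  pos 2: x in {1,3}, choose 1; 3->1 ok
  pos 3: z in {0,4}, choose 0; 1->0 ok
  pos 4: x in {1,3}, choose 3; 0->3 ok
  pos 5: x in {1,3}, choose 1; 3->1 ok
  pos 6: z in {0,4}, choose 0; 1->0 ok
  pos 7: z in {0,4}, choose 0; 0->0 ok
  pos 8: x in {1,3}, choose 3; 0->3 ok
  pos 9: y in {2}, choose 2; 3->2 ok
  pos 10: x in {1,3}, choose 3; 2->3 ok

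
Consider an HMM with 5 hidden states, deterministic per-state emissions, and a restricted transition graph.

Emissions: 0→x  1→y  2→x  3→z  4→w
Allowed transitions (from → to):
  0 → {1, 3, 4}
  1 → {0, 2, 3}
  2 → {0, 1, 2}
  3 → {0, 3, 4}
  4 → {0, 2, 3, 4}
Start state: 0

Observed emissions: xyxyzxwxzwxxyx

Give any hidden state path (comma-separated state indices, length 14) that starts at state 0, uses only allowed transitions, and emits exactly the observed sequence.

0,1,0,1,3,0,4,0,3,4,2,0,1,2

  pos 0: x in {0,2}, choose 0; start
  pos 1: y in {1}, choose 1; 0->1 ok
  pos 2: x in {0,2}, choose 0; 1->0 ok
  pos 3: y in {1}, choose 1; 0->1 ok
  pos 4: z in {3}, choose 3; 1->3 ok
  pos 5: x in {0,2}, choose 0; 3->0 ok
  pos 6: w in {4}, choose 4; 0->4 ok
  pos 7: x in {0,2}, choose 0; 4->0 ok
  pos 8: z in {3}, choose 3; 0->3 ok
  pos 9: w in {4}, choose 4; 3->4 ok
  pos 10: x in {0,2}, choose 2; 4->2 ok
  pos 11: x in {0,2}, choose 0; 2->0 ok
  pos 12: y in {1}, choose 1; 0->1 ok
  pos 13: x in {0,2}, choose 2; 1->2 ok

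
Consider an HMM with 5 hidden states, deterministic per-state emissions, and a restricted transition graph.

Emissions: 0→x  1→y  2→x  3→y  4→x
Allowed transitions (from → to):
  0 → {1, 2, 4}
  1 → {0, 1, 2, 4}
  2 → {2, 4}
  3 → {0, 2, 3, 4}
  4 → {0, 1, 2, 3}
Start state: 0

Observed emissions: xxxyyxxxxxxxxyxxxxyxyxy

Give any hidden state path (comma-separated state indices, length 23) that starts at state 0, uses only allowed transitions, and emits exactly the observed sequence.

  t0 'x' -> {0,2,4}, take 0 (start)
  t1 'x' -> {0,2,4}, take 4 (0->4 ok)
  t2 'x' -> {0,2,4}, take 0 (4->0 ok)
  t3 'y' -> {1,3}, take 1 (0->1 ok)
  t4 'y' -> {1,3}, take 1 (1->1 ok)
  t5 'x' -> {0,2,4}, take 4 (1->4 ok)
  t6 'x' -> {0,2,4}, take 2 (4->2 ok)
  t7 'x' -> {0,2,4}, take 2 (2->2 ok)
  t8 'x' -> {0,2,4}, take 2 (2->2 ok)
  t9 'x' -> {0,2,4}, take 2 (2->2 ok)
  t10 'x' -> {0,2,4}, take 4 (2->4 ok)
  t11 'x' -> {0,2,4}, take 0 (4->0 ok)
  t12 'x' -> {0,2,4}, take 4 (0->4 ok)
  t13 'y' -> {1,3}, take 1 (4->1 ok)
  t14 'x' -> {0,2,4}, take 0 (1->0 ok)
  t15 'x' -> {0,2,4}, take 4 (0->4 ok)
  t16 'x' -> {0,2,4}, take 0 (4->0 ok)
  t17 'x' -> {0,2,4}, take 4 (0->4 ok)
  t18 'y' -> {1,3}, take 3 (4->3 ok)
  t19 'x' -> {0,2,4}, take 4 (3->4 ok)
  t20 'y' -> {1,3}, take 3 (4->3 ok)
  t21 'x' -> {0,2,4}, take 0 (3->0 ok)
  t22 'y' -> {1,3}, take 1 (0->1 ok)

0,4,0,1,1,4,2,2,2,2,4,0,4,1,0,4,0,4,3,4,3,0,1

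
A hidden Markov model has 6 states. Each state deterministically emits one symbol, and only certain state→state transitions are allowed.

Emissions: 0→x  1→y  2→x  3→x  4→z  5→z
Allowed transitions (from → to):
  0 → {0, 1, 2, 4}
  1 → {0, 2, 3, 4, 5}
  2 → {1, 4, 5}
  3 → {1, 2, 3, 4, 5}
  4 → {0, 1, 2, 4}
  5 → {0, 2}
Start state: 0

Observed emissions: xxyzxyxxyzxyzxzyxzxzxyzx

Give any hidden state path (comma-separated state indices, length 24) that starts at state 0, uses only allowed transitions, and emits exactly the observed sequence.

0,2,1,4,2,1,3,2,1,4,2,1,5,2,4,1,2,5,2,4,2,1,5,2

  pos 0: x in {0,2,3}, choose 0; start
  pos 1: x in {0,2,3}, choose 2; 0->2 ok
  pos 2: y in {1}, choose 1; 2->1 ok
  pos 3: z in {4,5}, choose 4; 1->4 ok
  pos 4: x in {0,2,3}, choose 2; 4->2 ok
  pos 5: y in {1}, choose 1; 2->1 ok
  pos 6: x in {0,2,3}, choose 3; 1->3 ok
  pos 7: x in {0,2,3}, choose 2; 3->2 ok
  pos 8: y in {1}, choose 1; 2->1 ok
  pos 9: z in {4,5}, choose 4; 1->4 ok
  pos 10: x in {0,2,3}, choose 2; 4->2 ok
  pos 11: y in {1}, choose 1; 2->1 ok
  pos 12: z in {4,5}, choose 5; 1->5 ok
  pos 13: x in {0,2,3}, choose 2; 5->2 ok
  pos 14: z in {4,5}, choose 4; 2->4 ok
  pos 15: y in {1}, choose 1; 4->1 ok
  pos 16: x in {0,2,3}, choose 2; 1->2 ok
  pos 17: z in {4,5}, choose 5; 2->5 ok
  pos 18: x in {0,2,3}, choose 2; 5->2 ok
  pos 19: z in {4,5}, choose 4; 2->4 ok
  pos 20: x in {0,2,3}, choose 2; 4->2 ok
  pos 21: y in {1}, choose 1; 2->1 ok
  pos 22: z in {4,5}, choose 5; 1->5 ok
  pos 23: x in {0,2,3}, choose 2; 5->2 ok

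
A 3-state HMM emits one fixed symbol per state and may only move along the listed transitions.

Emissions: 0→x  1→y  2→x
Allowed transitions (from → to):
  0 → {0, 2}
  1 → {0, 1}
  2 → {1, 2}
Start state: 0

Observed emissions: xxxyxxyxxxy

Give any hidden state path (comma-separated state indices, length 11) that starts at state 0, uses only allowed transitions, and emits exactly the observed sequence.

0,0,2,1,0,2,1,0,0,2,1

  t0 'x' -> {0,2}, take 0 (start)
  t1 'x' -> {0,2}, take 0 (0->0 ok)
  t2 'x' -> {0,2}, take 2 (0->2 ok)
  t3 'y' -> {1}, take 1 (2->1 ok)
  t4 'x' -> {0,2}, take 0 (1->0 ok)
  t5 'x' -> {0,2}, take 2 (0->2 ok)
  t6 'y' -> {1}, take 1 (2->1 ok)
  t7 'x' -> {0,2}, take 0 (1->0 ok)
  t8 'x' -> {0,2}, take 0 (0->0 ok)
  t9 'x' -> {0,2}, take 2 (0->2 ok)
  t10 'y' -> {1}, take 1 (2->1 ok)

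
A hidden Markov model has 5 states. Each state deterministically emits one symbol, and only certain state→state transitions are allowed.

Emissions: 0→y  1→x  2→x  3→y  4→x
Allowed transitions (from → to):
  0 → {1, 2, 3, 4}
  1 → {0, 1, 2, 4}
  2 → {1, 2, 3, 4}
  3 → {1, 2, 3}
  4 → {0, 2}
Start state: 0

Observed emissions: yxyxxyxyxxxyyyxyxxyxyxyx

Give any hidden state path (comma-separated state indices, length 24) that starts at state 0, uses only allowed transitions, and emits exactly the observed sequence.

  pos 0: y in {0,3}, choose 0; start
  pos 1: x in {1,2,4}, choose 2; 0->2 ok
  pos 2: y in {0,3}, choose 3; 2->3 ok
  pos 3: x in {1,2,4}, choose 2; 3->2 ok
  pos 4: x in {1,2,4}, choose 4; 2->4 ok
  pos 5: y in {0,3}, choose 0; 4->0 ok
  pos 6: x in {1,2,4}, choose 2; 0->2 ok
  pos 7: y in {0,3}, choose 3; 2->3 ok
  pos 8: x in {1,2,4}, choose 1; 3->1 ok
  pos 9: x in {1,2,4}, choose 1; 1->1 ok
  pos 10: x in {1,2,4}, choose 2; 1->2 ok
  pos 11: y in {0,3}, choose 3; 2->3 ok
  pos 12: y in {0,3}, choose 3; 3->3 ok
  pos 13: y in {0,3}, choose 3; 3->3 ok
  pos 14: x in {1,2,4}, choose 2; 3->2 ok
  pos 15: y in {0,3}, choose 3; 2->3 ok
  pos 16: x in {1,2,4}, choose 2; 3->2 ok
  pos 17: x in {1,2,4}, choose 4; 2->4 ok
  pos 18: y in {0,3}, choose 0; 4->0 ok
  pos 19: x in {1,2,4}, choose 4; 0->4 ok
  pos 20: y in {0,3}, choose 0; 4->0 ok
  pos 21: x in {1,2,4}, choose 1; 0->1 ok
  pos 22: y in {0,3}, choose 0; 1->0 ok
  pos 23: x in {1,2,4}, choose 1; 0->1 ok

0,2,3,2,4,0,2,3,1,1,2,3,3,3,2,3,2,4,0,4,0,1,0,1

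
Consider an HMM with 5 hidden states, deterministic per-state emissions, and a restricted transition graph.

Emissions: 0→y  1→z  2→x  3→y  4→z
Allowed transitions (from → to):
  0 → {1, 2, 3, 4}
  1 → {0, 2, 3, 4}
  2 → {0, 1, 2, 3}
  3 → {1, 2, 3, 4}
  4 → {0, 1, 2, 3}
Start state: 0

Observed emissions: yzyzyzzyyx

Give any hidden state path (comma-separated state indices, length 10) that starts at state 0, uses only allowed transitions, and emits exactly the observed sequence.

0,4,0,1,3,1,4,3,3,2

  0: obs=y cand={0,3} pick 0 [start]
  1: obs=z cand={1,4} pick 4 [0->4 ok]
  2: obs=y cand={0,3} pick 0 [4->0 ok]
  3: obs=z cand={1,4} pick 1 [0->1 ok]
  4: obs=y cand={0,3} pick 3 [1->3 ok]
  5: obs=z cand={1,4} pick 1 [3->1 ok]
  6: obs=z cand={1,4} pick 4 [1->4 ok]
  7: obs=y cand={0,3} pick 3 [4->3 ok]
  8: obs=y cand={0,3} pick 3 [3->3 ok]
  9: obs=x cand={2} pick 2 [3->2 ok]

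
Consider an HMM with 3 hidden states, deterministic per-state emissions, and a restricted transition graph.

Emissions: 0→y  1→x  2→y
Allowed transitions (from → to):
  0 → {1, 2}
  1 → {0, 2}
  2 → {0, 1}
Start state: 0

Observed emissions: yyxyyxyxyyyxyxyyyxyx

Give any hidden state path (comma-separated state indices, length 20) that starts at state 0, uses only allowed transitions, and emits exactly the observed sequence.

0,2,1,0,2,1,2,1,0,2,0,1,0,1,2,0,2,1,2,1

  0: obs=y cand={0,2} pick 0 [start]
  1: obs=y cand={0,2} pick 2 [0->2 ok]
  2: obs=x cand={1} pick 1 [2->1 ok]
  3: obs=y cand={0,2} pick 0 [1->0 ok]
  4: obs=y cand={0,2} pick 2 [0->2 ok]
  5: obs=x cand={1} pick 1 [2->1 ok]
  6: obs=y cand={0,2} pick 2 [1->2 ok]
  7: obs=x cand={1} pick 1 [2->1 ok]
  8: obs=y cand={0,2} pick 0 [1->0 ok]
  9: obs=y cand={0,2} pick 2 [0->2 ok]
  10: obs=y cand={0,2} pick 0 [2->0 ok]
  11: obs=x cand={1} pick 1 [0->1 ok]
  12: obs=y cand={0,2} pick 0 [1->0 ok]
  13: obs=x cand={1} pick 1 [0->1 ok]
  14: obs=y cand={0,2} pick 2 [1->2 ok]
  15: obs=y cand={0,2} pick 0 [2->0 ok]
  16: obs=y cand={0,2} pick 2 [0->2 ok]
  17: obs=x cand={1} pick 1 [2->1 ok]
  18: obs=y cand={0,2} pick 2 [1->2 ok]
  19: obs=x cand={1} pick 1 [2->1 ok]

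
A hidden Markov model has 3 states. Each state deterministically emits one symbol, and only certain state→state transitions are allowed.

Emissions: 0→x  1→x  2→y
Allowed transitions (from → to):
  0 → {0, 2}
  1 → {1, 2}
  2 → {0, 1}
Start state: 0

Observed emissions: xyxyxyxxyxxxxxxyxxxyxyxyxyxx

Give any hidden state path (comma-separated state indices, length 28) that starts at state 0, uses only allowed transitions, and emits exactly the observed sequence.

0,2,0,2,1,2,1,1,2,0,0,0,0,0,0,2,0,0,0,2,1,2,1,2,1,2,1,1

  pos 0: x in {0,1}, choose 0; start
  pos 1: y in {2}, choose 2; 0->2 ok
  pos 2: x in {0,1}, choose 0; 2->0 ok
  pos 3: y in {2}, choose 2; 0->2 ok
  pos 4: x in {0,1}, choose 1; 2->1 ok
  pos 5: y in {2}, choose 2; 1->2 ok
  pos 6: x in {0,1}, choose 1; 2->1 ok
  pos 7: x in {0,1}, choose 1; 1->1 ok
  pos 8: y in {2}, choose 2; 1->2 ok
  pos 9: x in {0,1}, choose 0; 2->0 ok
  pos 10: x in {0,1}, choose 0; 0->0 ok
  pos 11: x in {0,1}, choose 0; 0->0 ok
  pos 12: x in {0,1}, choose 0; 0->0 ok
  pos 13: x in {0,1}, choose 0; 0->0 ok
  pos 14: x in {0,1}, choose 0; 0->0 ok
  pos 15: y in {2}, choose 2; 0->2 ok
  pos 16: x in {0,1}, choose 0; 2->0 ok
  pos 17: x in {0,1}, choose 0; 0->0 ok
  pos 18: x in {0,1}, choose 0; 0->0 ok
  pos 19: y in {2}, choose 2; 0->2 ok
  pos 20: x in {0,1}, choose 1; 2->1 ok
  pos 21: y in {2}, choose 2; 1->2 ok
  pos 22: x in {0,1}, choose 1; 2->1 ok
  pos 23: y in {2}, choose 2; 1->2 ok
  pos 24: x in {0,1}, choose 1; 2->1 ok
  pos 25: y in {2}, choose 2; 1->2 ok
  pos 26: x in {0,1}, choose 1; 2->1 ok
  pos 27: x in {0,1}, choose 1; 1->1 ok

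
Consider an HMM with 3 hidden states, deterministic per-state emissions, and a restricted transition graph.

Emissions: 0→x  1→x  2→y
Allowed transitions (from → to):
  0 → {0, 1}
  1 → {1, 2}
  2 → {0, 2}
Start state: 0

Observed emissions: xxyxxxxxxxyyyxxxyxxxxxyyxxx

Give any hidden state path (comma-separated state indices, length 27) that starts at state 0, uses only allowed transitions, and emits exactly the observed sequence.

  pos 0: x in {0,1}, choose 0; start
  pos 1: x in {0,1}, choose 1; 0->1 ok
  pos 2: y in {2}, choose 2; 1->2 ok
  pos 3: x in {0,1}, choose 0; 2->0 ok
  pos 4: x in {0,1}, choose 0; 0->0 ok
  pos 5: x in {0,1}, choose 0; 0->0 ok
  pos 6: x in {0,1}, choose 0; 0->0 ok
  pos 7: x in {0,1}, choose 1; 0->1 ok
  pos 8: x in {0,1}, choose 1; 1->1 ok
  pos 9: x in {0,1}, choose 1; 1->1 ok
  pos 10: y in {2}, choose 2; 1->2 ok
  pos 11: y in {2}, choose 2; 2->2 ok
  pos 12: y in {2}, choose 2; 2->2 ok
  pos 13: x in {0,1}, choose 0; 2->0 ok
  pos 14: x in {0,1}, choose 1; 0->1 ok
  pos 15: x in {0,1}, choose 1; 1->1 ok
  pos 16: y in {2}, choose 2; 1->2 ok
  pos 17: x in {0,1}, choose 0; 2->0 ok
  pos 18: x in {0,1}, choose 0; 0->0 ok
  pos 19: x in {0,1}, choose 0; 0->0 ok
  pos 20: x in {0,1}, choose 1; 0->1 ok
  pos 21: x in {0,1}, choose 1; 1->1 ok
  pos 22: y in {2}, choose 2; 1->2 ok
  pos 23: y in {2}, choose 2; 2->2 ok
  pos 24: x in {0,1}, choose 0; 2->0 ok
  pos 25: x in {0,1}, choose 1; 0->1 ok
  pos 26: x in {0,1}, choose 1; 1->1 ok

0,1,2,0,0,0,0,1,1,1,2,2,2,0,1,1,2,0,0,0,1,1,2,2,0,1,1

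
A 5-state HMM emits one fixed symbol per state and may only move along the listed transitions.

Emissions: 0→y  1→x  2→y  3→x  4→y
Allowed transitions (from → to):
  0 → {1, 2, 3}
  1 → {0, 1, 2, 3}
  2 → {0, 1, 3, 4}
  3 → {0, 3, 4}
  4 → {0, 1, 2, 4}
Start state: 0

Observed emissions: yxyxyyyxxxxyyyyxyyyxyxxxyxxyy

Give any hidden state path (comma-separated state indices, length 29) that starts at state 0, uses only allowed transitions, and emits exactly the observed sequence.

0,1,2,3,4,0,2,1,1,1,1,0,2,0,2,3,4,4,4,1,0,3,3,3,4,1,1,0,2

  0: obs=y cand={0,2,4} pick 0 [start]
  1: obs=x cand={1,3} pick 1 [0->1 ok]
  2: obs=y cand={0,2,4} pick 2 [1->2 ok]
  3: obs=x cand={1,3} pick 3 [2->3 ok]
  4: obs=y cand={0,2,4} pick 4 [3->4 ok]
  5: obs=y cand={0,2,4} pick 0 [4->0 ok]
  6: obs=y cand={0,2,4} pick 2 [0->2 ok]
  7: obs=x cand={1,3} pick 1 [2->1 ok]
  8: obs=x cand={1,3} pick 1 [1->1 ok]
  9: obs=x cand={1,3} pick 1 [1->1 ok]
  10: obs=x cand={1,3} pick 1 [1->1 ok]
  11: obs=y cand={0,2,4} pick 0 [1->0 ok]
  12: obs=y cand={0,2,4} pick 2 [0->2 ok]
  13: obs=y cand={0,2,4} pick 0 [2->0 ok]
  14: obs=y cand={0,2,4} pick 2 [0->2 ok]
  15: obs=x cand={1,3} pick 3 [2->3 ok]
  16: obs=y cand={0,2,4} pick 4 [3->4 ok]
  17: obs=y cand={0,2,4} pick 4 [4->4 ok]
  18: obs=y cand={0,2,4} pick 4 [4->4 ok]
  19: obs=x cand={1,3} pick 1 [4->1 ok]
  20: obs=y cand={0,2,4} pick 0 [1->0 ok]
  21: obs=x cand={1,3} pick 3 [0->3 ok]
  22: obs=x cand={1,3} pick 3 [3->3 ok]
  23: obs=x cand={1,3} pick 3 [3->3 ok]
  24: obs=y cand={0,2,4} pick 4 [3->4 ok]
  25: obs=x cand={1,3} pick 1 [4->1 ok]
  26: obs=x cand={1,3} pick 1 [1->1 ok]
  27: obs=y cand={0,2,4} pick 0 [1->0 ok]
  28: obs=y cand={0,2,4} pick 2 [0->2 ok]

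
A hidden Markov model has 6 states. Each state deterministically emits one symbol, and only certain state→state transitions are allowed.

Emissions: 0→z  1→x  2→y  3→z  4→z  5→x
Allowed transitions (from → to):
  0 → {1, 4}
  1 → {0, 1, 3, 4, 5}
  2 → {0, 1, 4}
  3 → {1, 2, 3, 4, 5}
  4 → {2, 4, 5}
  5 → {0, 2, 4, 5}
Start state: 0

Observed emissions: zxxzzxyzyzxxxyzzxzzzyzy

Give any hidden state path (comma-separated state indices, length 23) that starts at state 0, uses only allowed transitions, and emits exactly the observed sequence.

  0: obs=z cand={0,3,4} pick 0 [start]
  1: obs=x cand={1,5} pick 1 [0->1 ok]
  2: obs=x cand={1,5} pick 1 [1->1 ok]
  3: obs=z cand={0,3,4} pick 0 [1->0 ok]
  4: obs=z cand={0,3,4} pick 4 [0->4 ok]
  5: obs=x cand={1,5} pick 5 [4->5 ok]
  6: obs=y cand={2} pick 2 [5->2 ok]
  7: obs=z cand={0,3,4} pick 4 [2->4 ok]
  8: obs=y cand={2} pick 2 [4->2 ok]
  9: obs=z cand={0,3,4} pick 0 [2->0 ok]
  10: obs=x cand={1,5} pick 1 [0->1 ok]
  11: obs=x cand={1,5} pick 1 [1->1 ok]
  12: obs=x cand={1,5} pick 5 [1->5 ok]
  13: obs=y cand={2} pick 2 [5->2 ok]
  14: obs=z cand={0,3,4} pick 4 [2->4 ok]
  15: obs=z cand={0,3,4} pick 4 [4->4 ok]
  16: obs=x cand={1,5} pick 5 [4->5 ok]
  17: obs=z cand={0,3,4} pick 0 [5->0 ok]
  18: obs=z cand={0,3,4} pick 4 [0->4 ok]
  19: obs=z cand={0,3,4} pick 4 [4->4 ok]
  20: obs=y cand={2} pick 2 [4->2 ok]
  21: obs=z cand={0,3,4} pick 4 [2->4 ok]
  22: obs=y cand={2} pick 2 [4->2 ok]

0,1,1,0,4,5,2,4,2,0,1,1,5,2,4,4,5,0,4,4,2,4,2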